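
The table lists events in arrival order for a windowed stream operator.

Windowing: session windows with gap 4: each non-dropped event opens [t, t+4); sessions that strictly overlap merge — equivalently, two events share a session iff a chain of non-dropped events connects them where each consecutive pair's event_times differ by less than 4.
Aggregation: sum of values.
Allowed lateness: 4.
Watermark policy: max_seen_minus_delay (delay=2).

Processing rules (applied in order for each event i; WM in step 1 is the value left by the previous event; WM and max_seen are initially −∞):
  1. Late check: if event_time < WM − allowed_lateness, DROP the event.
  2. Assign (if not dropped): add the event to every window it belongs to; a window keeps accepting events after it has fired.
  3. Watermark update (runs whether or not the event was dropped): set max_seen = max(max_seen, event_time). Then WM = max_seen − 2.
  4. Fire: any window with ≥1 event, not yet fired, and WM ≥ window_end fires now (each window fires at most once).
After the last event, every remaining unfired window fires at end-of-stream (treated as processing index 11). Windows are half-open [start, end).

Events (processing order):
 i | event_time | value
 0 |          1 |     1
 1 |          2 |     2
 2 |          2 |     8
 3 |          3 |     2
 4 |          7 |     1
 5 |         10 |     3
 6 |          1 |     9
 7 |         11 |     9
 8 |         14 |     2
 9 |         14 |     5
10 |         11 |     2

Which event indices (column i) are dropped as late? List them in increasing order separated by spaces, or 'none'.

i=0 t=1 v=1: → [1,5); WM=-1
i=1 t=2 v=2: → [1,6); WM=0
i=2 t=2 v=8: → [1,6); WM=0
i=3 t=3 v=2: → [1,7); WM=1
i=4 t=7 v=1: → [7,11); WM=5
i=5 t=10 v=3: → [7,14); WM=8
i=6 t=1 v=9: DROP (t<8-4); WM=8
i=7 t=11 v=9: → [7,15); WM=9
i=8 t=14 v=2: → [7,18); WM=12
i=9 t=14 v=5: → [7,18); WM=12
i=10 t=11 v=2: → [7,18); WM=12

6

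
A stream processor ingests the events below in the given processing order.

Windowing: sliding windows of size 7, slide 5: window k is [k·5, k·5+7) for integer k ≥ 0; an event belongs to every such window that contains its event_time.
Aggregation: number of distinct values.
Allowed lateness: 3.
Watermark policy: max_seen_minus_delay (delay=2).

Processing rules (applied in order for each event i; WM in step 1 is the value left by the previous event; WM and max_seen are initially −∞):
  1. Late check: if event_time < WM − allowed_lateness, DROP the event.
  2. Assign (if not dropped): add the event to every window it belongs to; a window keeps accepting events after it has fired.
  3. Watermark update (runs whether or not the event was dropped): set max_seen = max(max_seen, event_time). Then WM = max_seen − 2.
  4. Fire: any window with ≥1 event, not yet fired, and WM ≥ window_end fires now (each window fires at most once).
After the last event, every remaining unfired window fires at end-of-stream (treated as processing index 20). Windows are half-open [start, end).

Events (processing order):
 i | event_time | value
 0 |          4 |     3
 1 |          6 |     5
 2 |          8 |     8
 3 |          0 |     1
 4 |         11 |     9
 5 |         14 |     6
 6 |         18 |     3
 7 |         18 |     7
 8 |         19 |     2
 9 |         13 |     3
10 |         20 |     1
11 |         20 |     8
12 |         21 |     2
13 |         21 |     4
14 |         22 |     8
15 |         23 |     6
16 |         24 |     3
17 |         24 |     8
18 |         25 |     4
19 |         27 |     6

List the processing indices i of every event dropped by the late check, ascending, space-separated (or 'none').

i=0 t=4 v=3: → [0,7); WM=2
i=1 t=6 v=5: → [5,12),[0,7); WM=4
i=2 t=8 v=8: → [5,12); WM=6
i=3 t=0 v=1: DROP (t<6-3); WM=6
i=4 t=11 v=9: → [10,17),[5,12); WM=9; [0,7) fires=2
i=5 t=14 v=6: → [10,17); WM=12; [5,12) fires=3
i=6 t=18 v=3: → [15,22); WM=16
i=7 t=18 v=7: → [15,22); WM=16
i=8 t=19 v=2: → [15,22); WM=17; [10,17) fires=2
i=9 t=13 v=3: DROP (t<17-3); WM=17
i=10 t=20 v=1: → [20,27),[15,22); WM=18
i=11 t=20 v=8: → [20,27),[15,22); WM=18
i=12 t=21 v=2: → [20,27),[15,22); WM=19
i=13 t=21 v=4: → [20,27),[15,22); WM=19
i=14 t=22 v=8: → [20,27); WM=20
i=15 t=23 v=6: → [20,27); WM=21
i=16 t=24 v=3: → [20,27); WM=22; [15,22) fires=6
i=17 t=24 v=8: → [20,27); WM=22
i=18 t=25 v=4: → [25,32),[20,27); WM=23
i=19 t=27 v=6: → [25,32); WM=25

3 9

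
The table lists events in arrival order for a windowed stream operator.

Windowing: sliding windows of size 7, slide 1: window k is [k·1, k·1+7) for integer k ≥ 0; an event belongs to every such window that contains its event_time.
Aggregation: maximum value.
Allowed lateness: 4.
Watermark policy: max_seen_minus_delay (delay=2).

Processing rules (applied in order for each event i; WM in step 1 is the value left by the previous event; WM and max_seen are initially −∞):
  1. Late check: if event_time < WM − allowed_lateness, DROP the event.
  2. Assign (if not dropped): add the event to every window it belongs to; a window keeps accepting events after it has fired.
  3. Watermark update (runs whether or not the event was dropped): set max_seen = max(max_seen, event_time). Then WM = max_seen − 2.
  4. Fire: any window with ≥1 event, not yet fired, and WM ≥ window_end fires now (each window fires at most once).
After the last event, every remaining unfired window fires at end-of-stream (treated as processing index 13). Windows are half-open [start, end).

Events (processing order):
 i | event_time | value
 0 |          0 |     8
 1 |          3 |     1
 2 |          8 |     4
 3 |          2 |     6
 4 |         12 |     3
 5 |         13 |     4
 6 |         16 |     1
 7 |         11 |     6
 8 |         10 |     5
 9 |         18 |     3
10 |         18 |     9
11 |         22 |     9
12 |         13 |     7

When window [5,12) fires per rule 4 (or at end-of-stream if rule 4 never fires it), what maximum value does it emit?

4

i=0 t=0 v=8: → [0,7); WM=-2
i=1 t=3 v=1: → [3,10),[2,9),[1,8),[0,7); WM=1
i=2 t=8 v=4: → [8,15),[7,14),[6,13),[5,12),[4,11),[3,10),[2,9); WM=6
i=3 t=2 v=6: → [2,9),[1,8),[0,7); WM=6
i=4 t=12 v=3: → [12,19),[11,18),[10,17),[9,16),[8,15),[7,14),[6,13); WM=10; [0,7) fires=8 [1,8) fires=6 [2,9) fires=6 [3,10) fires=4
i=5 t=13 v=4: → [13,20),[12,19),[11,18),[10,17),[9,16),[8,15),[7,14); WM=11; [4,11) fires=4
i=6 t=16 v=1: → [16,23),[15,22),[14,21),[13,20),[12,19),[11,18),[10,17); WM=14; [5,12) fires=4 [6,13) fires=4 [7,14) fires=4
i=7 t=11 v=6: → [11,18),[10,17),[9,16),[8,15),[7,14),[6,13),[5,12); WM=14
i=8 t=10 v=5: → [10,17),[9,16),[8,15),[7,14),[6,13),[5,12),[4,11); WM=14
i=9 t=18 v=3: → [18,25),[17,24),[16,23),[15,22),[14,21),[13,20),[12,19); WM=16; [8,15) fires=6 [9,16) fires=6
i=10 t=18 v=9: → [18,25),[17,24),[16,23),[15,22),[14,21),[13,20),[12,19); WM=16
i=11 t=22 v=9: → [22,29),[21,28),[20,27),[19,26),[18,25),[17,24),[16,23); WM=20; [10,17) fires=6 [11,18) fires=6 [12,19) fires=9 [13,20) fires=9
i=12 t=13 v=7: DROP (t<20-4); WM=20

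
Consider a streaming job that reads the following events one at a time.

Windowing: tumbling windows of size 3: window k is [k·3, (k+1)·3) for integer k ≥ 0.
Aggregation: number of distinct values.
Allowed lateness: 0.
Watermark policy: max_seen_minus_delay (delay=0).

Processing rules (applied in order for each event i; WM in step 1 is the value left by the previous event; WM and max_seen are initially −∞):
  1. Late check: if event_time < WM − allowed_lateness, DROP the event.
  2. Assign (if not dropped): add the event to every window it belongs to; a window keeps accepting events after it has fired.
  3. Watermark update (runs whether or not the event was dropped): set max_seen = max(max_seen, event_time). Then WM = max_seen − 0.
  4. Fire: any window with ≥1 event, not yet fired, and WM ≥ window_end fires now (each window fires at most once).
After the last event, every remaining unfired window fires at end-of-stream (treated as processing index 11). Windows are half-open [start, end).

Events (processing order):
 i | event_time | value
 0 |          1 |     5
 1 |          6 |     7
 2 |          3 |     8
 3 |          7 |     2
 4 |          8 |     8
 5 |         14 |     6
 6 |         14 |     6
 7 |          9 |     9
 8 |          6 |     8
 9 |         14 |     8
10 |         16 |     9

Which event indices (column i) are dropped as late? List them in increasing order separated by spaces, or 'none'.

i=0 t=1 v=5: → [0,3); WM=1
i=1 t=6 v=7: → [6,9); WM=6; [0,3) fires=1
i=2 t=3 v=8: DROP (t<6-0); WM=6
i=3 t=7 v=2: → [6,9); WM=7
i=4 t=8 v=8: → [6,9); WM=8
i=5 t=14 v=6: → [12,15); WM=14; [6,9) fires=3
i=6 t=14 v=6: → [12,15); WM=14
i=7 t=9 v=9: DROP (t<14-0); WM=14
i=8 t=6 v=8: DROP (t<14-0); WM=14
i=9 t=14 v=8: → [12,15); WM=14
i=10 t=16 v=9: → [15,18); WM=16; [12,15) fires=2

2 7 8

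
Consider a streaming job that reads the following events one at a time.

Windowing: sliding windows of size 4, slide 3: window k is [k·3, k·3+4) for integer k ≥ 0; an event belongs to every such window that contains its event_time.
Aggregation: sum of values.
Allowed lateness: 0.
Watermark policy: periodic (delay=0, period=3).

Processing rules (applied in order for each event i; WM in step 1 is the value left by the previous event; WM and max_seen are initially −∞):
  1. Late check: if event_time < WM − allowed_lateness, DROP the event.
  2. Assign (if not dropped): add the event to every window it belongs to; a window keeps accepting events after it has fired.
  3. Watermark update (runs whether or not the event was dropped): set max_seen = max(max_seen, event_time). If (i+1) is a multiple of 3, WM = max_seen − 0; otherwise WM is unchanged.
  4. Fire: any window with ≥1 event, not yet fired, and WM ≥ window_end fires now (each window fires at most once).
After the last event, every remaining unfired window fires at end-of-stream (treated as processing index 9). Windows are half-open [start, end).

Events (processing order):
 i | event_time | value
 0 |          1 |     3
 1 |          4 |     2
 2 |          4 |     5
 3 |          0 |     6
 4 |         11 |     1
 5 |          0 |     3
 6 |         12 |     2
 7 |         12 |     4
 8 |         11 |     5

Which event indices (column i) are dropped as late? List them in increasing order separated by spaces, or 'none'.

i=0 t=1 v=3: → [0,4); WM=−∞
i=1 t=4 v=2: → [3,7); WM=−∞
i=2 t=4 v=5: → [3,7); WM=4; [0,4) fires=3
i=3 t=0 v=6: DROP (t<4-0); WM=4
i=4 t=11 v=1: → [9,13); WM=4
i=5 t=0 v=3: DROP (t<4-0); WM=11; [3,7) fires=7
i=6 t=12 v=2: → [12,16),[9,13); WM=11
i=7 t=12 v=4: → [12,16),[9,13); WM=11
i=8 t=11 v=5: → [9,13); WM=12

3 5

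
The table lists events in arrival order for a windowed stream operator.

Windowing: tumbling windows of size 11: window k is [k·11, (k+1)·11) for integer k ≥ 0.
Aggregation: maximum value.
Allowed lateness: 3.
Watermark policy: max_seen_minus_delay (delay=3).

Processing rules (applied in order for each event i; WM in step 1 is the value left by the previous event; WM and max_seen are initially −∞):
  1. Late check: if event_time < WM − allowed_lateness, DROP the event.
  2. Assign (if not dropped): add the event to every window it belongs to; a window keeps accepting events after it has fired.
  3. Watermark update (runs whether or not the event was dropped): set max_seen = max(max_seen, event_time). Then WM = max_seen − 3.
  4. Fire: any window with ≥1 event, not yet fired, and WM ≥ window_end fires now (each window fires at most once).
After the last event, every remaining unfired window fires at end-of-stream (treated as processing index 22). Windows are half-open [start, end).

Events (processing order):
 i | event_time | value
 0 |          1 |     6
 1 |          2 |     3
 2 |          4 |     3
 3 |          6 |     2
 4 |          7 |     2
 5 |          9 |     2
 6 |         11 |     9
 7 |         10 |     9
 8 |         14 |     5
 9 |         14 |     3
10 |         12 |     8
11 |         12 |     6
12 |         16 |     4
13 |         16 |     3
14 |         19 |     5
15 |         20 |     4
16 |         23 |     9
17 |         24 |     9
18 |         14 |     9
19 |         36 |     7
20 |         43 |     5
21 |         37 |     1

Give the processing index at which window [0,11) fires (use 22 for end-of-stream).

i=0 t=1 v=6: → [0,11); WM=-2
i=1 t=2 v=3: → [0,11); WM=-1
i=2 t=4 v=3: → [0,11); WM=1
i=3 t=6 v=2: → [0,11); WM=3
i=4 t=7 v=2: → [0,11); WM=4
i=5 t=9 v=2: → [0,11); WM=6
i=6 t=11 v=9: → [11,22); WM=8
i=7 t=10 v=9: → [0,11); WM=8
i=8 t=14 v=5: → [11,22); WM=11; [0,11) fires=9
i=9 t=14 v=3: → [11,22); WM=11
i=10 t=12 v=8: → [11,22); WM=11
i=11 t=12 v=6: → [11,22); WM=11
i=12 t=16 v=4: → [11,22); WM=13
i=13 t=16 v=3: → [11,22); WM=13
i=14 t=19 v=5: → [11,22); WM=16
i=15 t=20 v=4: → [11,22); WM=17
i=16 t=23 v=9: → [22,33); WM=20
i=17 t=24 v=9: → [22,33); WM=21
i=18 t=14 v=9: DROP (t<21-3); WM=21
i=19 t=36 v=7: → [33,44); WM=33; [11,22) fires=9 [22,33) fires=9
i=20 t=43 v=5: → [33,44); WM=40
i=21 t=37 v=1: → [33,44); WM=40

8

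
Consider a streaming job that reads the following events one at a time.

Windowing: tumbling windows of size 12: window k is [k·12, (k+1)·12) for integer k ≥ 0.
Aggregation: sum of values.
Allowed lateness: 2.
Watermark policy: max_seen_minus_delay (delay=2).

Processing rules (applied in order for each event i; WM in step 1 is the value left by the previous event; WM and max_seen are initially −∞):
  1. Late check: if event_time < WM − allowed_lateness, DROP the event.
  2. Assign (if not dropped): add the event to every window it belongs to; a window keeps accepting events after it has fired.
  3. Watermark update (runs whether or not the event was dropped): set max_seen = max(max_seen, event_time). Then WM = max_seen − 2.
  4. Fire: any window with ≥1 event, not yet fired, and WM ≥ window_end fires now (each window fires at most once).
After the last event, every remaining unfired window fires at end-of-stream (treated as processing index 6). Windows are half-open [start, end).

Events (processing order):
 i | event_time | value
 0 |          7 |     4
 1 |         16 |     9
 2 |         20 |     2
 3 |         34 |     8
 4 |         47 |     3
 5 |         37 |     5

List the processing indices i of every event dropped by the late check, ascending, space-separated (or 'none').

5

i=0 t=7 v=4: → [0,12); WM=5
i=1 t=16 v=9: → [12,24); WM=14; [0,12) fires=4
i=2 t=20 v=2: → [12,24); WM=18
i=3 t=34 v=8: → [24,36); WM=32; [12,24) fires=11
i=4 t=47 v=3: → [36,48); WM=45; [24,36) fires=8
i=5 t=37 v=5: DROP (t<45-2); WM=45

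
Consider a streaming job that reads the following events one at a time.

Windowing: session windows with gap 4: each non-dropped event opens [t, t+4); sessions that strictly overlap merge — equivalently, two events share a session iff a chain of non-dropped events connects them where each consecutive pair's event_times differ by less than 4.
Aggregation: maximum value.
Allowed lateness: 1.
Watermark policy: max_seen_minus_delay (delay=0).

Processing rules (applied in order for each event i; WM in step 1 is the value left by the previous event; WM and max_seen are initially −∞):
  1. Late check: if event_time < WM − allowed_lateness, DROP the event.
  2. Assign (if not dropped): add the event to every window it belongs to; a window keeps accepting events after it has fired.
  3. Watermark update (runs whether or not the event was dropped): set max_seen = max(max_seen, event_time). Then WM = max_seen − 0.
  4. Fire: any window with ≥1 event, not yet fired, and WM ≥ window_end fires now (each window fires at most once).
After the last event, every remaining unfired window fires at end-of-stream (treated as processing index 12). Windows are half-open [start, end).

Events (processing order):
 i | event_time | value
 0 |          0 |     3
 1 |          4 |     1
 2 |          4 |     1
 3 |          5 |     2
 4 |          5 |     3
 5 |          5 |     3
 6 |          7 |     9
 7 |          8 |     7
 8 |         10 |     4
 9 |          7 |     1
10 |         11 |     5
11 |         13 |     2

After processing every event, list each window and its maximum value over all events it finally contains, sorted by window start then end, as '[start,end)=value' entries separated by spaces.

i=0 t=0 v=3: → [0,4); WM=0
i=1 t=4 v=1: → [4,8); WM=4
i=2 t=4 v=1: → [4,8); WM=4
i=3 t=5 v=2: → [4,9); WM=5
i=4 t=5 v=3: → [4,9); WM=5
i=5 t=5 v=3: → [4,9); WM=5
i=6 t=7 v=9: → [4,11); WM=7
i=7 t=8 v=7: → [4,12); WM=8
i=8 t=10 v=4: → [4,14); WM=10
i=9 t=7 v=1: DROP (t<10-1); WM=10
i=10 t=11 v=5: → [4,15); WM=11
i=11 t=13 v=2: → [4,17); WM=13

[0,4)=3 [4,17)=9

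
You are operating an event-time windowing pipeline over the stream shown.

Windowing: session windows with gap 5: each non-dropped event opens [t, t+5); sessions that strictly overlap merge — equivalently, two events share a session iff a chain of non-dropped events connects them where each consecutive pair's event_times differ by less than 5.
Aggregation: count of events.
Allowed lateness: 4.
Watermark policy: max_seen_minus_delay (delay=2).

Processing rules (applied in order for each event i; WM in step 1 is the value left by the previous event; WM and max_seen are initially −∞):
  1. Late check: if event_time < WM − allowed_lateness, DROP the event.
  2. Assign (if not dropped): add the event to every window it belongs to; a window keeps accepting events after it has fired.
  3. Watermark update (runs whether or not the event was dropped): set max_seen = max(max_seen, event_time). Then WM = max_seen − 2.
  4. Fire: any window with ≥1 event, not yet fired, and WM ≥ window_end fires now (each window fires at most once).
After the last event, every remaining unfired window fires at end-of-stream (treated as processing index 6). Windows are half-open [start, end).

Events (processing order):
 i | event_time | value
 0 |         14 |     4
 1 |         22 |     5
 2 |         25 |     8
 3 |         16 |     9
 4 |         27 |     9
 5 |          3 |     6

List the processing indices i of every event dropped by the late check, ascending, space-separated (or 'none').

i=0 t=14 v=4: → [14,19); WM=12
i=1 t=22 v=5: → [22,27); WM=20
i=2 t=25 v=8: → [22,30); WM=23
i=3 t=16 v=9: DROP (t<23-4); WM=23
i=4 t=27 v=9: → [22,32); WM=25
i=5 t=3 v=6: DROP (t<25-4); WM=25

3 5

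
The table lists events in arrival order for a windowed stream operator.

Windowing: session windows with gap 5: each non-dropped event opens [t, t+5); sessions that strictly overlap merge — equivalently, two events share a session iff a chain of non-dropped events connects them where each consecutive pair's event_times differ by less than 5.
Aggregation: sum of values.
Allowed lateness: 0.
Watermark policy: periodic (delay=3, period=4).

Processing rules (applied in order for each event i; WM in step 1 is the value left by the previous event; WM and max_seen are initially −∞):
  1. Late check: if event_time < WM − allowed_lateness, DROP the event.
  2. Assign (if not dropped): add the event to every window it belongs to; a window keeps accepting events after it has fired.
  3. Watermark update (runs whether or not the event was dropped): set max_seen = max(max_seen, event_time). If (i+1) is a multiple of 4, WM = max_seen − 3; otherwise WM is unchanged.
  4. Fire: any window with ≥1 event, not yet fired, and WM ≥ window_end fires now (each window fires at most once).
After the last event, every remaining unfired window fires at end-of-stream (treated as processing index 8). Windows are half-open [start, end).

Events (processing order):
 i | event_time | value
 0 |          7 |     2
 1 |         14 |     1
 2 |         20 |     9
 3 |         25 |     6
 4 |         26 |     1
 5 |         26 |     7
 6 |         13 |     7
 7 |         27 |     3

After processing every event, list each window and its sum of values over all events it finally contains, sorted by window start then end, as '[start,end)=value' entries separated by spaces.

[7,12)=2 [14,19)=1 [20,25)=9 [25,32)=17

i=0 t=7 v=2: → [7,12); WM=−∞
i=1 t=14 v=1: → [14,19); WM=−∞
i=2 t=20 v=9: → [20,25); WM=−∞
i=3 t=25 v=6: → [25,30); WM=22
i=4 t=26 v=1: → [25,31); WM=22
i=5 t=26 v=7: → [25,31); WM=22
i=6 t=13 v=7: DROP (t<22-0); WM=22
i=7 t=27 v=3: → [25,32); WM=24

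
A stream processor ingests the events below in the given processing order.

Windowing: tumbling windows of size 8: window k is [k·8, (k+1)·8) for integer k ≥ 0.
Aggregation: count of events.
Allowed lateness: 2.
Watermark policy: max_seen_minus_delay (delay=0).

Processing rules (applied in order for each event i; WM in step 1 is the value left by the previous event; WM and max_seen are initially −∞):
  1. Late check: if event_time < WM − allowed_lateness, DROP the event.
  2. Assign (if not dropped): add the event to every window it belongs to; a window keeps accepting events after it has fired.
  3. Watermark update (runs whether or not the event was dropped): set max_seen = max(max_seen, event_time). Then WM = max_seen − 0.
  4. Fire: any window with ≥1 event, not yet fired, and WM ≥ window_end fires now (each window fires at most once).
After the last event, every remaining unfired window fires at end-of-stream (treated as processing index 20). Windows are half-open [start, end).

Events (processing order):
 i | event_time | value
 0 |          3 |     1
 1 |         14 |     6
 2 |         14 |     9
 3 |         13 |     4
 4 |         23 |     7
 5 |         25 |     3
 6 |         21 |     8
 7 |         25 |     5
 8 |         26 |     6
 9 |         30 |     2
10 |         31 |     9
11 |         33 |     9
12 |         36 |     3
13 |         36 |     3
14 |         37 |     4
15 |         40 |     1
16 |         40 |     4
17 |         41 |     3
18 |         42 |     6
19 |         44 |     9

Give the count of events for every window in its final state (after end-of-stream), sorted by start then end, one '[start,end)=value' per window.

[0,8)=1 [8,16)=3 [16,24)=1 [24,32)=5 [32,40)=4 [40,48)=5

i=0 t=3 v=1: → [0,8); WM=3
i=1 t=14 v=6: → [8,16); WM=14; [0,8) fires=1
i=2 t=14 v=9: → [8,16); WM=14
i=3 t=13 v=4: → [8,16); WM=14
i=4 t=23 v=7: → [16,24); WM=23; [8,16) fires=3
i=5 t=25 v=3: → [24,32); WM=25; [16,24) fires=1
i=6 t=21 v=8: DROP (t<25-2); WM=25
i=7 t=25 v=5: → [24,32); WM=25
i=8 t=26 v=6: → [24,32); WM=26
i=9 t=30 v=2: → [24,32); WM=30
i=10 t=31 v=9: → [24,32); WM=31
i=11 t=33 v=9: → [32,40); WM=33; [24,32) fires=5
i=12 t=36 v=3: → [32,40); WM=36
i=13 t=36 v=3: → [32,40); WM=36
i=14 t=37 v=4: → [32,40); WM=37
i=15 t=40 v=1: → [40,48); WM=40; [32,40) fires=4
i=16 t=40 v=4: → [40,48); WM=40
i=17 t=41 v=3: → [40,48); WM=41
i=18 t=42 v=6: → [40,48); WM=42
i=19 t=44 v=9: → [40,48); WM=44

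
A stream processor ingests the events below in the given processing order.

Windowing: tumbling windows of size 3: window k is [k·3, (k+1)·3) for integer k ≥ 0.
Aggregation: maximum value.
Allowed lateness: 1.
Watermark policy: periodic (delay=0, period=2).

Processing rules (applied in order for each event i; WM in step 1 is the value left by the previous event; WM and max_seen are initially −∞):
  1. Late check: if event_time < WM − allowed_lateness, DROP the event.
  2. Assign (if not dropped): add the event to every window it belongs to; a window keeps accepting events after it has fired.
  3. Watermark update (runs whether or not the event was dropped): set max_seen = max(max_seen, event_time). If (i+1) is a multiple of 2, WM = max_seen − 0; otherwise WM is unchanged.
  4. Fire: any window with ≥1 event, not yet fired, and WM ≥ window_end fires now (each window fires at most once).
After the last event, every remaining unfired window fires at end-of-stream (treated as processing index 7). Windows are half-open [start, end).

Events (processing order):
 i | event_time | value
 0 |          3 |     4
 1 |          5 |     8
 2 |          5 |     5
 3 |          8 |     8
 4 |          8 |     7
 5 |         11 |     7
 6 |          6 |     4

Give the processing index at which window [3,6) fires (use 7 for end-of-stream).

3

i=0 t=3 v=4: → [3,6); WM=−∞
i=1 t=5 v=8: → [3,6); WM=5
i=2 t=5 v=5: → [3,6); WM=5
i=3 t=8 v=8: → [6,9); WM=8; [3,6) fires=8
i=4 t=8 v=7: → [6,9); WM=8
i=5 t=11 v=7: → [9,12); WM=11; [6,9) fires=8
i=6 t=6 v=4: DROP (t<11-1); WM=11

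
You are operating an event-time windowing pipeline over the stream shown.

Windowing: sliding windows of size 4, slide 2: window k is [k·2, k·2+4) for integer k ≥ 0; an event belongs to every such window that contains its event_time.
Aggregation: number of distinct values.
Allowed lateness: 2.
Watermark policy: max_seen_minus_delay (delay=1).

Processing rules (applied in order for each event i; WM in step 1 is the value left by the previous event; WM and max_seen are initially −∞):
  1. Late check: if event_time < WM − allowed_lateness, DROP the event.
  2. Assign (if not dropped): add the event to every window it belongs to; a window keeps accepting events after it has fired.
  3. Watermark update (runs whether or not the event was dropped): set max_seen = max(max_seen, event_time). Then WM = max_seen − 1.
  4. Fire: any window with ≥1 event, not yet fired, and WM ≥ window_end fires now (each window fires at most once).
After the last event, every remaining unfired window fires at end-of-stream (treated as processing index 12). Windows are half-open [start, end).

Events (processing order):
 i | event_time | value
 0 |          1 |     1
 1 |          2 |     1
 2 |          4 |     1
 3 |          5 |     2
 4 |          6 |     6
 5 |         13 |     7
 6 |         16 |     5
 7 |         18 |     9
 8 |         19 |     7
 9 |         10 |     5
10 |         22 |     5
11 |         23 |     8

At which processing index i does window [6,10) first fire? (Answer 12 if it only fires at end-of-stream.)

i=0 t=1 v=1: → [0,4); WM=0
i=1 t=2 v=1: → [2,6),[0,4); WM=1
i=2 t=4 v=1: → [4,8),[2,6); WM=3
i=3 t=5 v=2: → [4,8),[2,6); WM=4; [0,4) fires=1
i=4 t=6 v=6: → [6,10),[4,8); WM=5
i=5 t=13 v=7: → [12,16),[10,14); WM=12; [2,6) fires=2 [4,8) fires=3 [6,10) fires=1
i=6 t=16 v=5: → [16,20),[14,18); WM=15; [10,14) fires=1
i=7 t=18 v=9: → [18,22),[16,20); WM=17; [12,16) fires=1
i=8 t=19 v=7: → [18,22),[16,20); WM=18; [14,18) fires=1
i=9 t=10 v=5: DROP (t<18-2); WM=18
i=10 t=22 v=5: → [22,26),[20,24); WM=21; [16,20) fires=3
i=11 t=23 v=8: → [22,26),[20,24); WM=22; [18,22) fires=2

5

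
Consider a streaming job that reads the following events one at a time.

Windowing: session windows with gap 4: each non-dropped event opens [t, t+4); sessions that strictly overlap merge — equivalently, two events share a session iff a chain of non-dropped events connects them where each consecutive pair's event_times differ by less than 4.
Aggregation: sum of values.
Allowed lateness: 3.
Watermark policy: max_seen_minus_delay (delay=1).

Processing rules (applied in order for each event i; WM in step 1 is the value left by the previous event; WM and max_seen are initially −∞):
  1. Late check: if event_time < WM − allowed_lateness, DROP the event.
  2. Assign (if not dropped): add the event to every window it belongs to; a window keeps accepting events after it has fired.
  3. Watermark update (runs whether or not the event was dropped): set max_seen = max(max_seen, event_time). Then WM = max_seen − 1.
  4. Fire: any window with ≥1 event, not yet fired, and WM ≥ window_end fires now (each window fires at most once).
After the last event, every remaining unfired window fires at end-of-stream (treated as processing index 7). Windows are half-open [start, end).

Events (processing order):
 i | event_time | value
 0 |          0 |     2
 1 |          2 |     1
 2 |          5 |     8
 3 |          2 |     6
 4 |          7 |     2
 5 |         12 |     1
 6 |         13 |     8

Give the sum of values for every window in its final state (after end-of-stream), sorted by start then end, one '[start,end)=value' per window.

i=0 t=0 v=2: → [0,4); WM=-1
i=1 t=2 v=1: → [0,6); WM=1
i=2 t=5 v=8: → [0,9); WM=4
i=3 t=2 v=6: → [0,9); WM=4
i=4 t=7 v=2: → [0,11); WM=6
i=5 t=12 v=1: → [12,16); WM=11
i=6 t=13 v=8: → [12,17); WM=12

[0,11)=19 [12,17)=9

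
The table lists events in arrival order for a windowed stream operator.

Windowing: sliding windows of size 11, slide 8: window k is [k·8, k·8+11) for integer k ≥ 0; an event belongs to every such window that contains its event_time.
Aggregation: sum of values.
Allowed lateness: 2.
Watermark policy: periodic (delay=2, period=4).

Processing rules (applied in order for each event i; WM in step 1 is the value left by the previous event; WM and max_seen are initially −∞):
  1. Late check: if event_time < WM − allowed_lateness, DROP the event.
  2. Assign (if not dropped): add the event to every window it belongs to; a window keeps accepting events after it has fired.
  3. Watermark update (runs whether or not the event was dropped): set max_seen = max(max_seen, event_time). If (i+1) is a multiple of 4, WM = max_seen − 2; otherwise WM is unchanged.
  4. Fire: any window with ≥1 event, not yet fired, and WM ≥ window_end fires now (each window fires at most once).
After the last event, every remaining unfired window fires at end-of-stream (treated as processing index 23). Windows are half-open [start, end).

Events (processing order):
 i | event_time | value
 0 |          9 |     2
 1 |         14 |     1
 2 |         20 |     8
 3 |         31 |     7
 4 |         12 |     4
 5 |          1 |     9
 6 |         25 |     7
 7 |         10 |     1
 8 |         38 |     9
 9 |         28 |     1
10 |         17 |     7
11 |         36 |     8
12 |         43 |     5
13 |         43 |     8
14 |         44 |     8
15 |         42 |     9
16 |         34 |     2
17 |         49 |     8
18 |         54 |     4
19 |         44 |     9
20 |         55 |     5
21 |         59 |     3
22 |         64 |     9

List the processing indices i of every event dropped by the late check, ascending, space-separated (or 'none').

i=0 t=9 v=2: → [8,19),[0,11); WM=−∞
i=1 t=14 v=1: → [8,19); WM=−∞
i=2 t=20 v=8: → [16,27); WM=−∞
i=3 t=31 v=7: → [24,35); WM=29; [0,11) fires=2 [8,19) fires=3 [16,27) fires=8
i=4 t=12 v=4: DROP (t<29-2); WM=29
i=5 t=1 v=9: DROP (t<29-2); WM=29
i=6 t=25 v=7: DROP (t<29-2); WM=29
i=7 t=10 v=1: DROP (t<29-2); WM=29
i=8 t=38 v=9: → [32,43); WM=29
i=9 t=28 v=1: → [24,35); WM=29
i=10 t=17 v=7: DROP (t<29-2); WM=29
i=11 t=36 v=8: → [32,43); WM=36; [24,35) fires=8
i=12 t=43 v=5: → [40,51); WM=36
i=13 t=43 v=8: → [40,51); WM=36
i=14 t=44 v=8: → [40,51); WM=36
i=15 t=42 v=9: → [40,51),[32,43); WM=42
i=16 t=34 v=2: DROP (t<42-2); WM=42
i=17 t=49 v=8: → [48,59),[40,51); WM=42
i=18 t=54 v=4: → [48,59); WM=42
i=19 t=44 v=9: → [40,51); WM=52; [32,43) fires=26 [40,51) fires=47
i=20 t=55 v=5: → [48,59); WM=52
i=21 t=59 v=3: → [56,67); WM=52
i=22 t=64 v=9: → [64,75),[56,67); WM=52

4 5 6 7 10 16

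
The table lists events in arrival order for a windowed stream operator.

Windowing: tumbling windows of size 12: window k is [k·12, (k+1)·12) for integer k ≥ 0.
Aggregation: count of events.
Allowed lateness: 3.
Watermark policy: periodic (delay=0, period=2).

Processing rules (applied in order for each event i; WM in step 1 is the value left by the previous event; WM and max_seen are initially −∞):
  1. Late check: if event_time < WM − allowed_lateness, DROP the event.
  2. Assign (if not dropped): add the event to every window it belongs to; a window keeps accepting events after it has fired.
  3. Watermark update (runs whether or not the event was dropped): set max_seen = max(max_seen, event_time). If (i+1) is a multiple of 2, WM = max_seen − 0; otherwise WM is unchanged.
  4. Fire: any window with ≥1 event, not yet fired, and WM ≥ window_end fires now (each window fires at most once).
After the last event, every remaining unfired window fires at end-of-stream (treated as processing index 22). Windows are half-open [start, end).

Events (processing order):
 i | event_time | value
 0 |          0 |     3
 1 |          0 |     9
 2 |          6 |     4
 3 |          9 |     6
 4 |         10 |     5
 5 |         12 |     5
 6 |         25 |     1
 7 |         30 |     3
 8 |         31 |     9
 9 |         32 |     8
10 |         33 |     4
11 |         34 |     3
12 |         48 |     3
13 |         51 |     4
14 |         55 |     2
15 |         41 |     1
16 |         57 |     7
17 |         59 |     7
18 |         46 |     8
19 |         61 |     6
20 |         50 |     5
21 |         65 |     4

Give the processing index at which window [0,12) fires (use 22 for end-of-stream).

i=0 t=0 v=3: → [0,12); WM=−∞
i=1 t=0 v=9: → [0,12); WM=0
i=2 t=6 v=4: → [0,12); WM=0
i=3 t=9 v=6: → [0,12); WM=9
i=4 t=10 v=5: → [0,12); WM=9
i=5 t=12 v=5: → [12,24); WM=12; [0,12) fires=5
i=6 t=25 v=1: → [24,36); WM=12
i=7 t=30 v=3: → [24,36); WM=30; [12,24) fires=1
i=8 t=31 v=9: → [24,36); WM=30
i=9 t=32 v=8: → [24,36); WM=32
i=10 t=33 v=4: → [24,36); WM=32
i=11 t=34 v=3: → [24,36); WM=34
i=12 t=48 v=3: → [48,60); WM=34
i=13 t=51 v=4: → [48,60); WM=51; [24,36) fires=6
i=14 t=55 v=2: → [48,60); WM=51
i=15 t=41 v=1: DROP (t<51-3); WM=55
i=16 t=57 v=7: → [48,60); WM=55
i=17 t=59 v=7: → [48,60); WM=59
i=18 t=46 v=8: DROP (t<59-3); WM=59
i=19 t=61 v=6: → [60,72); WM=61; [48,60) fires=5
i=20 t=50 v=5: DROP (t<61-3); WM=61
i=21 t=65 v=4: → [60,72); WM=65

5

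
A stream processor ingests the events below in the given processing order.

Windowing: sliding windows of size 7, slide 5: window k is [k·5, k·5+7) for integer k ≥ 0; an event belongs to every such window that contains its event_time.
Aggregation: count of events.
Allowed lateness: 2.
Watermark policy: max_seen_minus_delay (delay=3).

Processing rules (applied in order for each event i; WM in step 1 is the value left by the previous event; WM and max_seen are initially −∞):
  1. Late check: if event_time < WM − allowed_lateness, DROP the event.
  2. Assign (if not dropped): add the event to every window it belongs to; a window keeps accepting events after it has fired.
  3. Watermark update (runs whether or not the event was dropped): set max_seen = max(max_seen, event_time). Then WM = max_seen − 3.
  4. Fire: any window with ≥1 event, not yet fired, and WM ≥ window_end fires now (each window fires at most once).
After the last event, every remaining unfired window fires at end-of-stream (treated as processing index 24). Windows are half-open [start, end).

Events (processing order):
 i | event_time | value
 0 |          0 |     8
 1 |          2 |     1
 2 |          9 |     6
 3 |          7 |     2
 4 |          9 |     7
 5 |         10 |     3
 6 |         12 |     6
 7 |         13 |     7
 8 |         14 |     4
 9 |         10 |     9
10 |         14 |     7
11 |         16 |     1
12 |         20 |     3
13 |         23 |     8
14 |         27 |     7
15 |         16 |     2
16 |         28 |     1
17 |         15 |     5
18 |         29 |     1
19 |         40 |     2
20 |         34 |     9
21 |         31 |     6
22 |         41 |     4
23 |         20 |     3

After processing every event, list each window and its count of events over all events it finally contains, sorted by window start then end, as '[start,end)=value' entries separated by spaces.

i=0 t=0 v=8: → [0,7); WM=-3
i=1 t=2 v=1: → [0,7); WM=-1
i=2 t=9 v=6: → [5,12); WM=6
i=3 t=7 v=2: → [5,12); WM=6
i=4 t=9 v=7: → [5,12); WM=6
i=5 t=10 v=3: → [10,17),[5,12); WM=7; [0,7) fires=2
i=6 t=12 v=6: → [10,17); WM=9
i=7 t=13 v=7: → [10,17); WM=10
i=8 t=14 v=4: → [10,17); WM=11
i=9 t=10 v=9: → [10,17),[5,12); WM=11
i=10 t=14 v=7: → [10,17); WM=11
i=11 t=16 v=1: → [15,22),[10,17); WM=13; [5,12) fires=5
i=12 t=20 v=3: → [20,27),[15,22); WM=17; [10,17) fires=7
i=13 t=23 v=8: → [20,27); WM=20
i=14 t=27 v=7: → [25,32); WM=24; [15,22) fires=2
i=15 t=16 v=2: DROP (t<24-2); WM=24
i=16 t=28 v=1: → [25,32); WM=25
i=17 t=15 v=5: DROP (t<25-2); WM=25
i=18 t=29 v=1: → [25,32); WM=26
i=19 t=40 v=2: → [40,47),[35,42); WM=37; [20,27) fires=2 [25,32) fires=3
i=20 t=34 v=9: DROP (t<37-2); WM=37
i=21 t=31 v=6: DROP (t<37-2); WM=37
i=22 t=41 v=4: → [40,47),[35,42); WM=38
i=23 t=20 v=3: DROP (t<38-2); WM=38

[0,7)=2 [5,12)=5 [10,17)=7 [15,22)=2 [20,27)=2 [25,32)=3 [35,42)=2 [40,47)=2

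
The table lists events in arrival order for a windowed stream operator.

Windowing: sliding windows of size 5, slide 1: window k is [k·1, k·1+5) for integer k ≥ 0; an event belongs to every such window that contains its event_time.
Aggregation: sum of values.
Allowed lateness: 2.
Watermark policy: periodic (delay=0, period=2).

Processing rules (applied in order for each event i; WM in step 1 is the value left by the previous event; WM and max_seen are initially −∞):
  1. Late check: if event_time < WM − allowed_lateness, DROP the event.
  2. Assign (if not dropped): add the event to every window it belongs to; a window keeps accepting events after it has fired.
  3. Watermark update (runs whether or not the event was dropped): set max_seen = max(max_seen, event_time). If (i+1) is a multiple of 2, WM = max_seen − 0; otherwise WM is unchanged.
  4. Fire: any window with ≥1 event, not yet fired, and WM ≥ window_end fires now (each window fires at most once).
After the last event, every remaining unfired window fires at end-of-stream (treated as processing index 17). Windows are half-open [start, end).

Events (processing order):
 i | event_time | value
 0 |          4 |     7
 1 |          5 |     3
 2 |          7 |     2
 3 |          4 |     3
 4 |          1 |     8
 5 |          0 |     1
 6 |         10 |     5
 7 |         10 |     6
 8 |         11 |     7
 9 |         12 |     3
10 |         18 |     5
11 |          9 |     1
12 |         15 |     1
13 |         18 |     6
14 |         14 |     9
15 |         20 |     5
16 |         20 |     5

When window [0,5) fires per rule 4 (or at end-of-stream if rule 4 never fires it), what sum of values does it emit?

7

i=0 t=4 v=7: → [4,9),[3,8),[2,7),[1,6),[0,5); WM=−∞
i=1 t=5 v=3: → [5,10),[4,9),[3,8),[2,7),[1,6); WM=5; [0,5) fires=7
i=2 t=7 v=2: → [7,12),[6,11),[5,10),[4,9),[3,8); WM=5
i=3 t=4 v=3: → [4,9),[3,8),[2,7),[1,6),[0,5); WM=7; [1,6) fires=13 [2,7) fires=13
i=4 t=1 v=8: DROP (t<7-2); WM=7
i=5 t=0 v=1: DROP (t<7-2); WM=7
i=6 t=10 v=5: → [10,15),[9,14),[8,13),[7,12),[6,11); WM=7
i=7 t=10 v=6: → [10,15),[9,14),[8,13),[7,12),[6,11); WM=10; [3,8) fires=15 [4,9) fires=15 [5,10) fires=5
i=8 t=11 v=7: → [11,16),[10,15),[9,14),[8,13),[7,12); WM=10
i=9 t=12 v=3: → [12,17),[11,16),[10,15),[9,14),[8,13); WM=12; [6,11) fires=13 [7,12) fires=20
i=10 t=18 v=5: → [18,23),[17,22),[16,21),[15,20),[14,19); WM=12
i=11 t=9 v=1: DROP (t<12-2); WM=18; [8,13) fires=21 [9,14) fires=21 [10,15) fires=21 [11,16) fires=10 [12,17) fires=3
i=12 t=15 v=1: DROP (t<18-2); WM=18
i=13 t=18 v=6: → [18,23),[17,22),[16,21),[15,20),[14,19); WM=18
i=14 t=14 v=9: DROP (t<18-2); WM=18
i=15 t=20 v=5: → [20,25),[19,24),[18,23),[17,22),[16,21); WM=20; [14,19) fires=11 [15,20) fires=11
i=16 t=20 v=5: → [20,25),[19,24),[18,23),[17,22),[16,21); WM=20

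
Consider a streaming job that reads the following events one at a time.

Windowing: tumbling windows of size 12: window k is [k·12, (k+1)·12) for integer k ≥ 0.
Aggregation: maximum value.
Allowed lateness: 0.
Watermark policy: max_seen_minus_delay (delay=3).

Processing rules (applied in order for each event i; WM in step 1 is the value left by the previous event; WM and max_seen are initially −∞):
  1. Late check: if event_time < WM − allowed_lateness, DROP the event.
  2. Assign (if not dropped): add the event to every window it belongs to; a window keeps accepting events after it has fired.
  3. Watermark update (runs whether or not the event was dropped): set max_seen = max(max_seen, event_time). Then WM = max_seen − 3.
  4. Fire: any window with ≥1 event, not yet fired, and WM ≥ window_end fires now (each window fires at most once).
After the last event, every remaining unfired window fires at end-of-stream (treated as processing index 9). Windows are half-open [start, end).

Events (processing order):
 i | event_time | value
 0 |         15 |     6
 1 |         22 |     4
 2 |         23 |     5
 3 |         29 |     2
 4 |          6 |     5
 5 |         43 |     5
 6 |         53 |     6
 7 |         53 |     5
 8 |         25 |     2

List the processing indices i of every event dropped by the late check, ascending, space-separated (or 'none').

i=0 t=15 v=6: → [12,24); WM=12
i=1 t=22 v=4: → [12,24); WM=19
i=2 t=23 v=5: → [12,24); WM=20
i=3 t=29 v=2: → [24,36); WM=26; [12,24) fires=6
i=4 t=6 v=5: DROP (t<26-0); WM=26
i=5 t=43 v=5: → [36,48); WM=40; [24,36) fires=2
i=6 t=53 v=6: → [48,60); WM=50; [36,48) fires=5
i=7 t=53 v=5: → [48,60); WM=50
i=8 t=25 v=2: DROP (t<50-0); WM=50

4 8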